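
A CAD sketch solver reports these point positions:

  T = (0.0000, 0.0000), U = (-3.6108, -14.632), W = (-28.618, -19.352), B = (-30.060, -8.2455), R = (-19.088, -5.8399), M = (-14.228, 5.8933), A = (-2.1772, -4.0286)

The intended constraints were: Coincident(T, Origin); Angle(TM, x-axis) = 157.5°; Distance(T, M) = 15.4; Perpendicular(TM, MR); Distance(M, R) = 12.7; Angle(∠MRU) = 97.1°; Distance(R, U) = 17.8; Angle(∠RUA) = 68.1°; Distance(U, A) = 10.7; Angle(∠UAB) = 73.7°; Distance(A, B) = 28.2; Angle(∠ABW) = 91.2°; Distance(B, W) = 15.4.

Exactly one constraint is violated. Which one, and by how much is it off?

Distance(B, W) = 15.4 — off by 4.20.

T = (0.00, 0.00) ✓; TM at 157.5° ✓; |TM| = 15.40 ✓; ∠(TM, MR) = 90.00° ✓; |MR| = 12.70 ✓; ∠MRU = 97.10° ✓; |RU| = 17.80 ✓; ∠RUA = 68.10° ✓; |UA| = 10.70 ✓; ∠UAB = 73.70° ✓; |AB| = 28.20 ✓; ∠ABW = 91.20° ✓; |BW| = 11.20 ✗.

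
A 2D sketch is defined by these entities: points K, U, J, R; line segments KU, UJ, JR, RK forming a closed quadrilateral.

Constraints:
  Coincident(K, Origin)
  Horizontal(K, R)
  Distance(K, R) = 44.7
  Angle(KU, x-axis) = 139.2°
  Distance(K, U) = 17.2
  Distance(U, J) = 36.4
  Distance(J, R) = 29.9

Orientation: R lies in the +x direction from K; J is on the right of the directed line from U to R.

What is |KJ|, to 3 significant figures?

19.3

Checks: |UJ| = 36.40 ✓; |JR| = 29.90 ✓.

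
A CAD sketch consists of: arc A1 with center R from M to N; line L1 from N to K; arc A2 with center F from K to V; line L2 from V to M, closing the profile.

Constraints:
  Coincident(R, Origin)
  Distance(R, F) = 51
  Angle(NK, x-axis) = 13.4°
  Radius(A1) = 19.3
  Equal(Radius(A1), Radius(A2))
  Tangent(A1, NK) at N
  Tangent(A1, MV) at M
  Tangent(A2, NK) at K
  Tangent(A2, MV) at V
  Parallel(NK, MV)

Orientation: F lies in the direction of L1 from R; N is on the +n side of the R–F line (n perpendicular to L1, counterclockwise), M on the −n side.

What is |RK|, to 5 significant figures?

54.530

The slot axis is L1's direction at 13.4°, so u = (cos 13.4°, sin 13.4°) = (0.97278, 0.23175) and n = (−sin 13.4°, cos 13.4°) = (-0.23175, 0.97278). R is at the origin and F lies 51.0 along u from R, so F = 51.0·u = (49.612, 11.819). Tangency of A1 to both parallel lines with radius 19.3 puts N and M at R ± 19.3·n: N = (-4.4727, 18.775), M = (4.4727, -18.775). Equal radii place K and V the same way about F: K = F + 19.3·n = (45.139, 30.594), V = F − 19.3·n = (54.084, -6.9554). Then |RK| = |K − R| = 54.530.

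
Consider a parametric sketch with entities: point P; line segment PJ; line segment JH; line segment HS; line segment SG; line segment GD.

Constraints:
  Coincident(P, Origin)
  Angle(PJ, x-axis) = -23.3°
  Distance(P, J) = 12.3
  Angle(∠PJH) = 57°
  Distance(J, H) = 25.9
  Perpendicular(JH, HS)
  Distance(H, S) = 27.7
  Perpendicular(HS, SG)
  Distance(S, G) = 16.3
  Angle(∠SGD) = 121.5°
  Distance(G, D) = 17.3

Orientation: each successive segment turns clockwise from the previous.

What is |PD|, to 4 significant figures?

6.679

P is at the origin; PJ runs at -23.3° with length 12.3, so J = (11.30, -4.865). ∠PJH = 57.0° gives JH at -146.3° from the x-axis; with |JH| = 25.9, H = (-10.25, -19.24). The perpendicularity gives HS at right angles to JH, so HS runs at 123.7°; with |HS| = 27.7, S = (-25.62, 3.809). HS ⟂ SG, so SG runs at 33.70°; with |SG| = 16.3, G = (-12.06, 12.85). ∠SGD = 121.5° gives GD at -24.80° from the x-axis; with |GD| = 17.3, D = (3.645, 5.597). Then |PD| = |D − P| = 6.679.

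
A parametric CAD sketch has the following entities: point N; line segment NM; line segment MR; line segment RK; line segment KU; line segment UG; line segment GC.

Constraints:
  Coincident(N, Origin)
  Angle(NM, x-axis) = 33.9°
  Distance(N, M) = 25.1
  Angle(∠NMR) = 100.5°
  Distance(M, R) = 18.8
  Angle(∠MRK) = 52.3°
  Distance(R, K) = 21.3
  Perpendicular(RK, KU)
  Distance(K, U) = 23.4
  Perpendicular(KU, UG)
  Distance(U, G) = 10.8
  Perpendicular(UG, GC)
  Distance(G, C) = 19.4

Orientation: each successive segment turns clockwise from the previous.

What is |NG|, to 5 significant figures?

30.721

RK is perpendicular to KU, so KU runs at 96.700°; with |KU| = 23.4, U = (10.102, 21.322). KU ⟂ UG, so UG runs at 6.7000°; with |UG| = 10.8, G = (20.829, 22.582). Then |NG| = |G − N| = 30.721.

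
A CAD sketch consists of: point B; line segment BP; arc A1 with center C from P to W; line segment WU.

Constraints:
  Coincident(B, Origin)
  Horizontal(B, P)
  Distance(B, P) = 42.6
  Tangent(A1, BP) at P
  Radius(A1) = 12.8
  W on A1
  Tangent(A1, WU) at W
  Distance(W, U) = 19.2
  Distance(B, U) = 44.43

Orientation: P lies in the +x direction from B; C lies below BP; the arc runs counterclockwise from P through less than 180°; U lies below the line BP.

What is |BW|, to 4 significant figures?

32.60

Checks: |CW| = 12.80 ✓; ∠(CW, WU) = 90.00° ✓; |WU| = 19.20 ✓; |BU| = 44.43 ✓.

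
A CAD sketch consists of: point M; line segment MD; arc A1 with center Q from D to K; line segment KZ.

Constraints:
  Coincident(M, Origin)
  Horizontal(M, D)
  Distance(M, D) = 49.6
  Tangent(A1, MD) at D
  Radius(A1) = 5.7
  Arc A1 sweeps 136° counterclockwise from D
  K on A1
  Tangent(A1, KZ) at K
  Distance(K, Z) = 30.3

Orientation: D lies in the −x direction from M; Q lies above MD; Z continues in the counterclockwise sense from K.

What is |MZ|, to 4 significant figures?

74.16

M is at the origin; M and D share the same y with |MD| = 49.6 and D on the −x side, so D = (-49.60, 0.000). Tangency of A1 to MD means the radius QD is perpendicular to MD, so Q = D + (0, 5.7) = (-49.60, 5.700). On A1, D sits at bearing -90° from Q; a 136° counterclockwise sweep puts K at bearing 46°, so K = Q + 5.7·(cos 46°, sin 46°) = (-45.64, 9.800). A1 meets KZ tangentially, so QK is at right angles to KZ, so KZ runs along (−sin 46°, cos 46°); with |KZ| = 30.3, Z = (-67.44, 30.85). Then |MZ| = |Z − M| = 74.16.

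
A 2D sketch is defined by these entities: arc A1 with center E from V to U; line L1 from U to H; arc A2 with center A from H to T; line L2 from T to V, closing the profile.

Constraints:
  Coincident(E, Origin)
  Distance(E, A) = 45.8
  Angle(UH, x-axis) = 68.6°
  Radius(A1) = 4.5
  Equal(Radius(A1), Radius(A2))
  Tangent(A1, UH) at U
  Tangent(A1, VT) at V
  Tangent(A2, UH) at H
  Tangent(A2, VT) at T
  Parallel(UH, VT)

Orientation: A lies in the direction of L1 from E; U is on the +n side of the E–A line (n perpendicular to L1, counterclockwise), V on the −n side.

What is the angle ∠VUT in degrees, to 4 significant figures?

78.88°

The slot axis is L1's direction at 68.6°, so u = (cos 68.6°, sin 68.6°) = (0.3649, 0.9311) and n = (−sin 68.6°, cos 68.6°) = (-0.9311, 0.3649). E is at the origin and A lies 45.8 along u from E, so A = 45.8·u = (16.71, 42.64). Tangency of A1 to both parallel lines with radius 4.5 puts U and V at E ± 4.5·n: U = (-4.190, 1.642), V = (4.190, -1.642). Equal radii place H and T the same way about A: H = A + 4.5·n = (12.52, 44.28), T = A − 4.5·n = (20.90, 41.00). Then cos ∠VUT = UV·UT / (|UV||UT|), giving 78.88°.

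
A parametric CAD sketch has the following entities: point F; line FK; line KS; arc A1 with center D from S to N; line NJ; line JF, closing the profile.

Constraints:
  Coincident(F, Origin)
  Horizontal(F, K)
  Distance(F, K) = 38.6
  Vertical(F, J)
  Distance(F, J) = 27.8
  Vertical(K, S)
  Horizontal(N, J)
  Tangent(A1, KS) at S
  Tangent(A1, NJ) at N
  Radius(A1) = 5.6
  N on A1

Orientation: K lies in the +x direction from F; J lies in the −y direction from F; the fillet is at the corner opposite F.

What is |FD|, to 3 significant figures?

39.8

F is at the origin; FK is horizontal with |FK| = 38.6 and K on the +x side, so K = (38.6, 0.00). F and J share the same x with |FJ| = 27.8 and J on the −y side, so J = (0.00, -27.8). The virtual corner opposite F is at (38.6, -27.8). Since A1 is tangent to KS there, DS ⟂ KS and A1 meets NJ tangentially, so DN is at right angles to NJ, with radius 5.6, so the center D sits 5.6 in from both sides at D = (33.0, -22.2). Then |FD| = |D − F| = 39.8.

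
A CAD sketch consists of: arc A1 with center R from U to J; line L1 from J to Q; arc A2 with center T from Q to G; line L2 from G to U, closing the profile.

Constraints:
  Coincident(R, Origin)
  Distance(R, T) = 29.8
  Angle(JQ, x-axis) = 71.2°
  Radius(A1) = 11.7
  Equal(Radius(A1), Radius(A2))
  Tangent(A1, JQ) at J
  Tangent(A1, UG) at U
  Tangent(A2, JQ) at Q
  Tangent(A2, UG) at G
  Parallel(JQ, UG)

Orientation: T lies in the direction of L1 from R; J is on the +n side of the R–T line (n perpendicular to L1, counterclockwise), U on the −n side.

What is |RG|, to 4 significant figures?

32.01

The slot axis is L1's direction at 71.2°, so u = (cos 71.2°, sin 71.2°) = (0.3223, 0.9466) and n = (−sin 71.2°, cos 71.2°) = (-0.9466, 0.3223). R is at the origin and T lies 29.8 along u from R, so T = 29.8·u = (9.604, 28.21). Tangency of A1 to both parallel lines with radius 11.7 puts J and U at R ± 11.7·n: J = (-11.08, 3.771), U = (11.08, -3.771). Equal radii place Q and G the same way about T: Q = T + 11.7·n = (-1.472, 31.98), G = T − 11.7·n = (20.68, 24.44). Then |RG| = |G − R| = 32.01.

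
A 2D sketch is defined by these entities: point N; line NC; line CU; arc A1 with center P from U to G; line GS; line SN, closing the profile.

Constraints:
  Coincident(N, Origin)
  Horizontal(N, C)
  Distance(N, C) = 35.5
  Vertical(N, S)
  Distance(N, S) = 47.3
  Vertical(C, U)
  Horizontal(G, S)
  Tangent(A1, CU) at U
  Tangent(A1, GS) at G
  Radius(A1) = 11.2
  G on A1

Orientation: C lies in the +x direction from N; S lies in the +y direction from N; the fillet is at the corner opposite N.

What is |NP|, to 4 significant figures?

43.52

N is at the origin; NC is horizontal with |NC| = 35.5 and C on the +x side, so C = (35.50, 0.000). NS is vertical with |NS| = 47.3 and S on the +y side, so S = (0.000, 47.30). The virtual corner opposite N is at (35.50, 47.30). The tangent condition forces PU to be normal to CU and since A1 is tangent to GS there, PG ⟂ GS, with radius 11.2, so the center P sits 11.2 in from both sides at P = (24.30, 36.10). Then |NP| = |P − N| = 43.52.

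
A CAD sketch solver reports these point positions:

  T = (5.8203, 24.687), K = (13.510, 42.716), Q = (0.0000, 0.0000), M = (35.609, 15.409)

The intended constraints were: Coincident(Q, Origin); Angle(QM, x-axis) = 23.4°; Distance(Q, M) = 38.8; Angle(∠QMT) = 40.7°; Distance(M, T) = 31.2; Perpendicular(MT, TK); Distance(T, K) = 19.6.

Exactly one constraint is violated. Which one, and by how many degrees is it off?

Perpendicular(MT, TK) — off by 5.80°.

Q = (0.00, 0.00) ✓; QM at 23.40° ✓; |QM| = 38.80 ✓; ∠QMT = 40.70° ✓; |MT| = 31.20 ✓; ∠(MT, TK) = 95.80° ✗; |TK| = 19.60 ✓.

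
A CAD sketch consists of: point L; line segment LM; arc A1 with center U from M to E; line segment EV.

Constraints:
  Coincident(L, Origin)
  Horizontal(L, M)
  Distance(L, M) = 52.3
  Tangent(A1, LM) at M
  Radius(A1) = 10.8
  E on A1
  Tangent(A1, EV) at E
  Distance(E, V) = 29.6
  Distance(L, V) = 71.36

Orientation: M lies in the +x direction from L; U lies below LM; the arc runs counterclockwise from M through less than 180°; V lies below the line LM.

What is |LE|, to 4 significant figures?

45.92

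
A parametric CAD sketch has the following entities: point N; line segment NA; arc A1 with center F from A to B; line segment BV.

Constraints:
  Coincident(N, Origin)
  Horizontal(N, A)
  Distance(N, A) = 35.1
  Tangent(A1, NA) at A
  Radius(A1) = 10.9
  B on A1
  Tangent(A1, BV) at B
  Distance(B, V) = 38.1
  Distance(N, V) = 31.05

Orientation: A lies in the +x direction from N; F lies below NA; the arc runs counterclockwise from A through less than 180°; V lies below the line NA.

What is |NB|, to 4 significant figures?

27.40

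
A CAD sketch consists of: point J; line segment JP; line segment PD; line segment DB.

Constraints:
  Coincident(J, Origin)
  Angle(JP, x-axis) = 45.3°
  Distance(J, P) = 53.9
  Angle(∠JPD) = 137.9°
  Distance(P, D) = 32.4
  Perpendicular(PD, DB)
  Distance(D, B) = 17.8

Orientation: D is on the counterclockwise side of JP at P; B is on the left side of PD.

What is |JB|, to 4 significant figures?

74.68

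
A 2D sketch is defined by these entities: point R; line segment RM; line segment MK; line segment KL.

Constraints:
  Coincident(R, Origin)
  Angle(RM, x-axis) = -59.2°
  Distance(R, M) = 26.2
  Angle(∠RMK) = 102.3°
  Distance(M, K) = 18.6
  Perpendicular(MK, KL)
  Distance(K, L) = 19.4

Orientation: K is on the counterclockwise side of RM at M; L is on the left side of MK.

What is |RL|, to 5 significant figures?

24.963

R is at the origin; RM runs at -59.2° with length 26.2, so M = 26.2·(cos -59.2°, sin -59.2°) = (13.416, -22.505). ∠RMK = 102.3°, so MK runs at -59.2° + (180° − 102.3°) = 18.500° from the x-axis; with |MK| = 18.6, K = M + 18.6·(cos 18.500°, sin 18.500°) = (31.054, -16.603). MK is perpendicular to KL; with |KL| = 19.4 on the left of MK, L = K + 19.4·(-0.31730, 0.94832) = (24.899, 1.7946). Then |RL| = |L − R| = 24.963.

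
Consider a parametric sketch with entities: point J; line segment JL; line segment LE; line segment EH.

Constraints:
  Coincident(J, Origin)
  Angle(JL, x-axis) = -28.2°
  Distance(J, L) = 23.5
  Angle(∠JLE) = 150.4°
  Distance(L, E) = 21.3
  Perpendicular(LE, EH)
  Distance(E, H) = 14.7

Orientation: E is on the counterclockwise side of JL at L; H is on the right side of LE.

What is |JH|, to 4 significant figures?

49.33

∠JLE = 150.4°, so LE runs at -28.2° + (180° − 150.4°) = 1.400° from the x-axis; with |LE| = 21.3, E = L + 21.3·(cos 1.400°, sin 1.400°) = (42.00, -10.58). LE ⟂ EH; with |EH| = 14.7 on the right of LE, H = E + 14.7·(0.02443, -0.9997) = (42.36, -25.28). Then |JH| = |H − J| = 49.33.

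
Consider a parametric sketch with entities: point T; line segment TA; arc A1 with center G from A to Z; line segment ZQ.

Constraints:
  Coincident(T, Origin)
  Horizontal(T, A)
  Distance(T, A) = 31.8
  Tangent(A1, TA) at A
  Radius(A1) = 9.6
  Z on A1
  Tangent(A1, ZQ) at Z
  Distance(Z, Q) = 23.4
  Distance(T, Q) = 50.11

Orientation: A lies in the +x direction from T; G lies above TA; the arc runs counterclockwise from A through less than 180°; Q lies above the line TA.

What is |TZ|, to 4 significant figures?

42.79

Checks: |GZ| = 9.600 ✓; ∠(GZ, ZQ) = 90.00° ✓; |ZQ| = 23.40 ✓; |TQ| = 50.11 ✓.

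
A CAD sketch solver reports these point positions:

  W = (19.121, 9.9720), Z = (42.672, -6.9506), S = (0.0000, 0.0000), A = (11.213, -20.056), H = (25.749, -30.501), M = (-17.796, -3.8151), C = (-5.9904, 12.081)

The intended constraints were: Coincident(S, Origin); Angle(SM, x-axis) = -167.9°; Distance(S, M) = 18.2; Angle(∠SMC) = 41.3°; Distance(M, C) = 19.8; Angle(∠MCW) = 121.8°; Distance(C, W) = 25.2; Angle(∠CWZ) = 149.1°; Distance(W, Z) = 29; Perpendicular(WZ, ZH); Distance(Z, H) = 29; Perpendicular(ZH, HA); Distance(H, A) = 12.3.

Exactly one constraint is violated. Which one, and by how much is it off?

Distance(H, A) = 12.3 — off by 5.60.

S = (0.00, 0.00) ✓; SM at -167.9° ✓; |SM| = 18.20 ✓; ∠SMC = 41.30° ✓; |MC| = 19.80 ✓; ∠MCW = 121.8° ✓; |CW| = 25.20 ✓; ∠CWZ = 149.1° ✓; |WZ| = 29.00 ✓; ∠(WZ, ZH) = 90.00° ✓; |ZH| = 29.00 ✓; ∠(ZH, HA) = 90.00° ✓; |HA| = 17.90 ✗.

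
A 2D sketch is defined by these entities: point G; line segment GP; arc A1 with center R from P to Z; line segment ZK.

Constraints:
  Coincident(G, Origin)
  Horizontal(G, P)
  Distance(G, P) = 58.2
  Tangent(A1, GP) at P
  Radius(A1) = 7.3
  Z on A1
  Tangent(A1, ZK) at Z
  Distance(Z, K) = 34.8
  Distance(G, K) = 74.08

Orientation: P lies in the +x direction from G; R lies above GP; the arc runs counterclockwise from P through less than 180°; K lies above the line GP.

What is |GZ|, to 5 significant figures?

65.955

Checks: |RZ| = 7.300 ✓; ∠(RZ, ZK) = 90.00° ✓; |ZK| = 34.80 ✓; |GK| = 74.08 ✓.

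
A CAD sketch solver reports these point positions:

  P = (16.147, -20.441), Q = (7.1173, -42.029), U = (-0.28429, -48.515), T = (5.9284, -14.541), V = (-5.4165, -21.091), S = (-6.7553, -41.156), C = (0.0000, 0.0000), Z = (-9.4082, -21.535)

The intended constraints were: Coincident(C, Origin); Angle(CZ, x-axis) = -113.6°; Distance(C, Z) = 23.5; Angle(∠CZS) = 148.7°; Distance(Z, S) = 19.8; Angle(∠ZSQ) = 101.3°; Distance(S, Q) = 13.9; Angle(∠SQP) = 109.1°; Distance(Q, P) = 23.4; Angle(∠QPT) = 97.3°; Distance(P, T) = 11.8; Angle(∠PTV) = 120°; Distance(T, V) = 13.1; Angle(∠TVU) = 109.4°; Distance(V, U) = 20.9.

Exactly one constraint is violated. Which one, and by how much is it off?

Distance(V, U) = 20.9 — off by 7.00.

C = (0.00, 0.00) ✓; CZ at -113.6° ✓; |CZ| = 23.50 ✓; ∠CZS = 148.7° ✓; |ZS| = 19.80 ✓; ∠ZSQ = 101.3° ✓; |SQ| = 13.90 ✓; ∠SQP = 109.1° ✓; |QP| = 23.40 ✓; ∠QPT = 97.30° ✓; |PT| = 11.80 ✓; ∠PTV = 120.0° ✓; |TV| = 13.10 ✓; ∠TVU = 109.4° ✓; |VU| = 27.90 ✗.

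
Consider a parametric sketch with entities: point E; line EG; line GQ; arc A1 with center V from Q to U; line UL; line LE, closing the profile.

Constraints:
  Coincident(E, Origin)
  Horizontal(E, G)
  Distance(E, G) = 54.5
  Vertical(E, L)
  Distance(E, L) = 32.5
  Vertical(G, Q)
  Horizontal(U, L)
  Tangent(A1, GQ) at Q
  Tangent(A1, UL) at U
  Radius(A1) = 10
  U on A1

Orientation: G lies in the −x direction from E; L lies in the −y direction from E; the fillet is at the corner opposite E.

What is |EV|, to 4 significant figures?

49.86

E is at the origin; EG is horizontal with |EG| = 54.5 and G on the −x side, so G = (-54.50, 0.000). E and L share the same x with |EL| = 32.5 and L on the −y side, so L = (0.000, -32.50). The virtual corner opposite E is at (-54.50, -32.50). Since A1 is tangent to GQ there, VQ ⟂ GQ and the tangent condition forces VU to be normal to UL, with radius 10.0, so the center V sits 10.0 in from both sides at V = (-44.50, -22.50). Then |EV| = |V − E| = 49.86.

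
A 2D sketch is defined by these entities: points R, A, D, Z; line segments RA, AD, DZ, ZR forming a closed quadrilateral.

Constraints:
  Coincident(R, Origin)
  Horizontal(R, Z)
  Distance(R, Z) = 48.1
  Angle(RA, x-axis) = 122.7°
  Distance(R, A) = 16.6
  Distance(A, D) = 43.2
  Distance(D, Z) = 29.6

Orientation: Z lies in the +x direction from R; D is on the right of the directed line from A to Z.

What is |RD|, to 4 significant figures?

27.46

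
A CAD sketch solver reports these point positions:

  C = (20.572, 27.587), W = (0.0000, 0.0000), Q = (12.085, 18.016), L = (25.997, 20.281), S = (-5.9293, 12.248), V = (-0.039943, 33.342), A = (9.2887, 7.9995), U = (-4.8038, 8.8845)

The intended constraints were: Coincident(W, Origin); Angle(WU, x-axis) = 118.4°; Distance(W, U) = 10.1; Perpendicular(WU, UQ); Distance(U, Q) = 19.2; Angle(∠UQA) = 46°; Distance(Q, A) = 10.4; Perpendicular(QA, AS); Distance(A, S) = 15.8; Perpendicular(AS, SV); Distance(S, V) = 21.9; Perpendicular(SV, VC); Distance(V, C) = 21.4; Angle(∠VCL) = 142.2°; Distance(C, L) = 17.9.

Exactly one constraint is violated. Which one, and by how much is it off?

Distance(C, L) = 17.9 — off by 8.80.

W = (0.00, 0.00) ✓; WU at 118.4° ✓; |WU| = 10.10 ✓; ∠(WU, UQ) = 90.00° ✓; |UQ| = 19.20 ✓; ∠UQA = 46.00° ✓; |QA| = 10.40 ✓; ∠(QA, AS) = 90.00° ✓; |AS| = 15.80 ✓; ∠(AS, SV) = 90.00° ✓; |SV| = 21.90 ✓; ∠(SV, VC) = 90.00° ✓; |VC| = 21.40 ✓; ∠VCL = 142.2° ✓; |CL| = 9.100 ✗.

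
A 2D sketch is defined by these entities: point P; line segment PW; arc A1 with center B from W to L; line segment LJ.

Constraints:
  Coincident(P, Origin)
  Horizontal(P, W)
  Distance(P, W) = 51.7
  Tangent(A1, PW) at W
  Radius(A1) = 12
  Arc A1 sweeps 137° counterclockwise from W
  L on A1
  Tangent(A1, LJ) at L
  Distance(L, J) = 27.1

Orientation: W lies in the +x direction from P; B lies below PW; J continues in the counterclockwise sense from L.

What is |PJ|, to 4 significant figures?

74.52

P is at the origin; P and W share the same y with |PW| = 51.7 and W on the +x side, so W = (51.70, 0.000). Since A1 is tangent to PW there, BW ⟂ PW, so B = W + (0, -12) = (51.70, -12.00). On A1, W sits at bearing 90° from B; a 137° counterclockwise sweep puts L at bearing 227°, so L = B + 12.0·(cos 227°, sin 227°) = (43.52, -20.78). Tangency of A1 to LJ means the radius BL is perpendicular to LJ, so LJ runs along (−sin 227°, cos 227°); with |LJ| = 27.1, J = (63.34, -39.26). Then |PJ| = |J − P| = 74.52.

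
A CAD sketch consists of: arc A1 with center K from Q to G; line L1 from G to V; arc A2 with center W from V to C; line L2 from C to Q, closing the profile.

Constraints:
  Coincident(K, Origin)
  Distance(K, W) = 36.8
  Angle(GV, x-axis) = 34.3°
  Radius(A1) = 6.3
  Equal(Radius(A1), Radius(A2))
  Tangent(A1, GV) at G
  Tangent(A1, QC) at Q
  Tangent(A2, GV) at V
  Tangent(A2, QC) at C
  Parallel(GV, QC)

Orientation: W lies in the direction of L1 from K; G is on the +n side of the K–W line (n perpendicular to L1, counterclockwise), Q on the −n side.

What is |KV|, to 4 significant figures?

37.34

Tangency of A1 to both parallel lines with radius 6.3 puts G and Q at K ± 6.3·n: G = (-3.550, 5.204), Q = (3.550, -5.204). Equal radii place V and C the same way about W: V = W + 6.3·n = (26.85, 25.94), C = W − 6.3·n = (33.95, 15.53). Then |KV| = |V − K| = 37.34.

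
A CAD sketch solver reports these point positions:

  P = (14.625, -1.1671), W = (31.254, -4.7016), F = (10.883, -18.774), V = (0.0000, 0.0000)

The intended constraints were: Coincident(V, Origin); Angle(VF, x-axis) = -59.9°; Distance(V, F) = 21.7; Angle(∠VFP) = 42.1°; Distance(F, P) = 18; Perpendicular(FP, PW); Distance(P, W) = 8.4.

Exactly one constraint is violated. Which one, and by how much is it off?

Distance(P, W) = 8.4 — off by 8.60.

V = (0.00, 0.00) ✓; VF at -59.90° ✓; |VF| = 21.70 ✓; ∠VFP = 42.10° ✓; |FP| = 18.00 ✓; ∠(FP, PW) = 90.00° ✓; |PW| = 17.00 ✗.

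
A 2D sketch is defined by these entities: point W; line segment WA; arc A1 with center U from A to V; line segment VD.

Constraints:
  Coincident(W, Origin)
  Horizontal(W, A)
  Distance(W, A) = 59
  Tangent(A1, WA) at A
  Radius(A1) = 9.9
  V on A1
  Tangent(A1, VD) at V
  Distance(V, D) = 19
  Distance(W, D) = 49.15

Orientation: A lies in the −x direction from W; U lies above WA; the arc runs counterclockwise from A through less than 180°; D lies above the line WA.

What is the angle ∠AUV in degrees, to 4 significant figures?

68.74°

Checks: |WA| = 59.00 ✓; |UV| = 9.900 ✓; ∠(UV, VD) = 90.00° ✓; |VD| = 19.00 ✓; |WD| = 49.15 ✓.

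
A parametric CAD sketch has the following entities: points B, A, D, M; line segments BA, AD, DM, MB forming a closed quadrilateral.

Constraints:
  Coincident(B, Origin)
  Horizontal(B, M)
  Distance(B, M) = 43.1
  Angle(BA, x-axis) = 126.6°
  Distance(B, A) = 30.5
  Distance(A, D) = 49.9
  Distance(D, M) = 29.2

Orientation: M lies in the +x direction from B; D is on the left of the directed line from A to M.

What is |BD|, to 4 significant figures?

41.52

B is at the origin; BM is horizontal with |BM| = 43.1 and M in +x, so M = (43.1, 0). BA runs at 126.6° with |BA| = 30.5, so A = (-18.18, 24.49). D is determined by |AD| = 49.9 and |DM| = 29.2 together: it lies at the intersection of circle(A, 49.9) and circle(M, 29.2). With |AM| = 66.00, the foot of the radical line on AM is 45.40 from A and the perpendicular offset is √(49.9² − 45.40²) = 20.70. Taking the left-of-AM solution: D = (31.66, 26.87).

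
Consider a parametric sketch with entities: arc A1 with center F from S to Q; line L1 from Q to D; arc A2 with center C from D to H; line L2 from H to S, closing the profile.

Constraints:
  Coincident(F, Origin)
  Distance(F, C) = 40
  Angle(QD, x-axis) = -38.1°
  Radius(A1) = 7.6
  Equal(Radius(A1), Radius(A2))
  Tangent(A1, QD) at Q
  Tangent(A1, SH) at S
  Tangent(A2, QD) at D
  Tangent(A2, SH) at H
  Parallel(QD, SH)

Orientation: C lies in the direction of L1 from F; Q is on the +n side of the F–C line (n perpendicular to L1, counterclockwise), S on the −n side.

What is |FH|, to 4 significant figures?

40.72

The slot axis is L1's direction at -38.1°, so u = (cos -38.1°, sin -38.1°) = (0.7869, -0.6170) and n = (−sin -38.1°, cos -38.1°) = (0.6170, 0.7869). F is at the origin and C lies 40.0 along u from F, so C = 40.0·u = (31.48, -24.68). Tangency of A1 to both parallel lines with radius 7.6 puts Q and S at F ± 7.6·n: Q = (4.689, 5.981), S = (-4.689, -5.981). Equal radii place D and H the same way about C: D = C + 7.6·n = (36.17, -18.70), H = C − 7.6·n = (26.79, -30.66). Then |FH| = |H − F| = 40.72.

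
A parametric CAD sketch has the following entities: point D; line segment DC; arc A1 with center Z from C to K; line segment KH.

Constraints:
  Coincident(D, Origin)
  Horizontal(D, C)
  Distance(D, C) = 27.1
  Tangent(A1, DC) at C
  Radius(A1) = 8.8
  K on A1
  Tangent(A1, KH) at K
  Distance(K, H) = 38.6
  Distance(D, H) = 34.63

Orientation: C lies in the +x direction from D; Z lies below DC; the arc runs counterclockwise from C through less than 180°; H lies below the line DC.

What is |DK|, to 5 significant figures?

20.354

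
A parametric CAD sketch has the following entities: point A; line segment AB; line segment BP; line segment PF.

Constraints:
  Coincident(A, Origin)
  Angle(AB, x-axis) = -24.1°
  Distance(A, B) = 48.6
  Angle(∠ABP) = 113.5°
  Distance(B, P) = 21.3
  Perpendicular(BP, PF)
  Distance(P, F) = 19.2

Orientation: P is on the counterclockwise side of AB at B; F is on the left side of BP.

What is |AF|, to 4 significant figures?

47.94

A is at the origin; AB runs at -24.1° with length 48.6, so B = 48.6·(cos -24.1°, sin -24.1°) = (44.36, -19.84). ∠ABP = 113.5°, so BP runs at -24.1° + (180° − 113.5°) = 42.40° from the x-axis; with |BP| = 21.3, P = B + 21.3·(cos 42.40°, sin 42.40°) = (60.09, -5.482). BP is perpendicular to PF; with |PF| = 19.2 on the left of BP, F = P + 19.2·(-0.6743, 0.7385) = (47.15, 8.696). Then |AF| = |F − A| = 47.94.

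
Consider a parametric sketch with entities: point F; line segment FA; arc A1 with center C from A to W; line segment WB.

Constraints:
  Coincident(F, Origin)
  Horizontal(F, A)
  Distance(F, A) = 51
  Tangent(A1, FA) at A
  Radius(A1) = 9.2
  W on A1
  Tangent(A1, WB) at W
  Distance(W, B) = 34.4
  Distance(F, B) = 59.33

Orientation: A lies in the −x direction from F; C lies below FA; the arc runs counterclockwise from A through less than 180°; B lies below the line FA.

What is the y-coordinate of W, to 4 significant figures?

-14.07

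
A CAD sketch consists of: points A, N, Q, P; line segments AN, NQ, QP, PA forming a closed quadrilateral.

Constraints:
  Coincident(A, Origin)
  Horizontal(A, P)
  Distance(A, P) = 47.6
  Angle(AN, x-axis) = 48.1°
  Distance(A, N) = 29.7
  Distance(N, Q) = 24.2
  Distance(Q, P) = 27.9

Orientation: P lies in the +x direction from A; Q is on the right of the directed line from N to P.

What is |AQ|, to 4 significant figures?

19.89

Checks: |NQ| = 24.20 ✓; |QP| = 27.90 ✓.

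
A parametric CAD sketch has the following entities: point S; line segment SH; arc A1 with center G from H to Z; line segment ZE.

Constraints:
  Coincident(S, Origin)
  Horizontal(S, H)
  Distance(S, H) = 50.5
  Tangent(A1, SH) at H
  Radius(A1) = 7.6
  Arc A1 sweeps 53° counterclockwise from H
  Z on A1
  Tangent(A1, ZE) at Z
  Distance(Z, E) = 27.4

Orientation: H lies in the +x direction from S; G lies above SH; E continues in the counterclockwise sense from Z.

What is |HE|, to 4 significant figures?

33.61

S is at the origin; SH is horizontal with |SH| = 50.5 and H on the +x side, so H = (50.50, 0.000). Since A1 is tangent to SH there, GH ⟂ SH, so G = H + (0, 7.6) = (50.50, 7.600). On A1, H sits at bearing -90° from G; a 53° counterclockwise sweep puts Z at bearing -37°, so Z = G + 7.6·(cos -37°, sin -37°) = (56.57, 3.026). Tangency of A1 to ZE means the radius GZ is perpendicular to ZE, so ZE runs along (−sin -37°, cos -37°); with |ZE| = 27.4, E = (73.06, 24.91). Then |HE| = |E − H| = 33.61.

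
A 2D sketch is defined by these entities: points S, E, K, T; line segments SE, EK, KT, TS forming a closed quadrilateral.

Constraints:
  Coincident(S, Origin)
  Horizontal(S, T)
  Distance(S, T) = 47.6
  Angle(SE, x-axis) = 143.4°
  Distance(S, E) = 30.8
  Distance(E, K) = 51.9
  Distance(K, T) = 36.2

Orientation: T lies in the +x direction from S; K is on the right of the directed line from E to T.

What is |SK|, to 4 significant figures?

21.27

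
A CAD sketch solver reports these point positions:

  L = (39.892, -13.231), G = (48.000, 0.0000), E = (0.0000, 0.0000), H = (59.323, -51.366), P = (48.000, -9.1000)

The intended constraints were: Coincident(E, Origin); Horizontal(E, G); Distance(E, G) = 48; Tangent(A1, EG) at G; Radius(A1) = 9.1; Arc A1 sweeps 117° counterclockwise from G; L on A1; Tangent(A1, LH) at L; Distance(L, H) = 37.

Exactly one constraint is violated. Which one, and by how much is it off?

Distance(L, H) = 37 — off by 5.80.

E = (0.00, 0.00) ✓; E.y = 0.00, G.y = 0.00 ✓; |EG| = 48.00 ✓; ∠(PG, GE) = 90.00° ✓; |PG| = 9.100 ✓; bearing(P→L) − bearing(P→G) = 117.0° ✓; |PL| = 9.100 ✓; ∠(PL, LH) = 90.00° ✓; |LH| = 42.80 ✗.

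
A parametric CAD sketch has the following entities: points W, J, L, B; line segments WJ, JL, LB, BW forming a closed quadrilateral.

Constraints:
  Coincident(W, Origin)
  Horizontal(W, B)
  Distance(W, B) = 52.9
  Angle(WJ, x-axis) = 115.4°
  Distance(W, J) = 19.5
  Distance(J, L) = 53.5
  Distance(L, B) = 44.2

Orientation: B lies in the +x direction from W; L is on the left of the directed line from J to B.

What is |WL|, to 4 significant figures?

57.50

W is at the origin; WB is horizontal with |WB| = 52.9 and B in +x, so B = (52.9, 0). WJ runs at 115.4° with |WJ| = 19.5, so J = (-8.364, 17.62). L is determined by |JL| = 53.5 and |LB| = 44.2 together: it lies at the intersection of circle(J, 53.5) and circle(B, 44.2). With |JB| = 63.75, the foot of the radical line on JB is 39.00 from J and the perpendicular offset is √(53.5² − 39.00²) = 36.62. Taking the left-of-JB solution: L = (39.24, 42.04).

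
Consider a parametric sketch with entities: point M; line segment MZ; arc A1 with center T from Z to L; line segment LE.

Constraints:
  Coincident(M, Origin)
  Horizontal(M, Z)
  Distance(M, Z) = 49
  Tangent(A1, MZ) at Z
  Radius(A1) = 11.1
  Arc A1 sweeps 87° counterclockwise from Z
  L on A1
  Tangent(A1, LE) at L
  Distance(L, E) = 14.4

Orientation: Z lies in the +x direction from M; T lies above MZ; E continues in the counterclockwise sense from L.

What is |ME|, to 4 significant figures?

65.74

M is at the origin; MZ is horizontal with |MZ| = 49.0 and Z on the +x side, so Z = (49.00, 0.000). Tangency of A1 to MZ means the radius TZ is perpendicular to MZ, so T = Z + (0, 11.1) = (49.00, 11.10). On A1, Z sits at bearing -90° from T; an 87° counterclockwise sweep puts L at bearing -3°, so L = T + 11.1·(cos -3°, sin -3°) = (60.08, 10.52). A1 meets LE tangentially, so TL is at right angles to LE, so LE runs along (−sin -3°, cos -3°); with |LE| = 14.4, E = (60.84, 24.90). Then |ME| = |E − M| = 65.74.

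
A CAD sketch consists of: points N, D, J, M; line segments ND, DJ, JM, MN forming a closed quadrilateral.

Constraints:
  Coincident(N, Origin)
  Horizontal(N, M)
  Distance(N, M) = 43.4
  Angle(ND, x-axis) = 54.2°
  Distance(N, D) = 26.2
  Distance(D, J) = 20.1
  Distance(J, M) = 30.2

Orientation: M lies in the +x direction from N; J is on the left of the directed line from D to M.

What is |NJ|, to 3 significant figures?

44.5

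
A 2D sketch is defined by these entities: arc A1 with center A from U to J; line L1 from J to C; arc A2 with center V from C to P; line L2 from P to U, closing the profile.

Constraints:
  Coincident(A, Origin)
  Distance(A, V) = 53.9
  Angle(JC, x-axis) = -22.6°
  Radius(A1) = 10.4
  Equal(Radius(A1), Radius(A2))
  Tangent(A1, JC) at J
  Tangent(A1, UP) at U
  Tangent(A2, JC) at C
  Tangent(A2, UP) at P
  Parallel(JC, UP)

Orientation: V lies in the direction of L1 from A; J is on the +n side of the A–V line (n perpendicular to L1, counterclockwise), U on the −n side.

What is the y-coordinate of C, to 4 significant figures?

-11.11

Tangency of A1 to both parallel lines with radius 10.4 puts J and U at A ± 10.4·n: J = (3.997, 9.601), U = (-3.997, -9.601). Equal radii place C and P the same way about V: C = V + 10.4·n = (53.76, -11.11), P = V − 10.4·n = (45.76, -30.31). So C.y = -11.11.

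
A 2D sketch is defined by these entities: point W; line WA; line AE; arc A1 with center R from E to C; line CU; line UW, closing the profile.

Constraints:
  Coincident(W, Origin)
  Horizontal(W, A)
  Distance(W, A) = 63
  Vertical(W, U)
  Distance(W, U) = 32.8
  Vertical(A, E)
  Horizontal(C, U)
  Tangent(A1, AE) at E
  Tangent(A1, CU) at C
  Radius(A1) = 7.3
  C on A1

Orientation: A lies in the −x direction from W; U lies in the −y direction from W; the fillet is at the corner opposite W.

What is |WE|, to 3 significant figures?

68.0

W is at the origin; W and A share the same y with |WA| = 63.0 and A on the −x side, so A = (-63.0, 0.00). WU is vertical with |WU| = 32.8 and U on the −y side, so U = (0.00, -32.8). The virtual corner opposite W is at (-63.0, -32.8). Tangency of A1 to AE means the radius RE is perpendicular to AE and A1 meets CU tangentially, so RC is at right angles to CU, with radius 7.3, so the center R sits 7.3 in from both sides at R = (-55.7, -25.5). That places the tangent points at E = (-63.0, -25.5) on AE and C = (-55.7, -32.8) on CU. Then |WE| = |E − W| = 68.0.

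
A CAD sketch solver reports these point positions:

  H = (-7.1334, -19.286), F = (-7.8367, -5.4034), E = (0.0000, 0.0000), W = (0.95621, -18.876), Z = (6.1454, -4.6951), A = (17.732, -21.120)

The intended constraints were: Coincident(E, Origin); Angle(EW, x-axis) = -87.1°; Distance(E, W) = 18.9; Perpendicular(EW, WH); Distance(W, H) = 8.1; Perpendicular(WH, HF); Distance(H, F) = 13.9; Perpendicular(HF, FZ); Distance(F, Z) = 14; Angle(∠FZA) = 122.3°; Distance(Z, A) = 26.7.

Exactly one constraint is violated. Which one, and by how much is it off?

Distance(Z, A) = 26.7 — off by 6.60.

E = (0.00, 0.00) ✓; EW at -87.10° ✓; |EW| = 18.90 ✓; ∠(EW, WH) = 90.00° ✓; |WH| = 8.100 ✓; ∠(WH, HF) = 90.00° ✓; |HF| = 13.90 ✓; ∠(HF, FZ) = 90.00° ✓; |FZ| = 14.00 ✓; ∠FZA = 122.3° ✓; |ZA| = 20.10 ✗.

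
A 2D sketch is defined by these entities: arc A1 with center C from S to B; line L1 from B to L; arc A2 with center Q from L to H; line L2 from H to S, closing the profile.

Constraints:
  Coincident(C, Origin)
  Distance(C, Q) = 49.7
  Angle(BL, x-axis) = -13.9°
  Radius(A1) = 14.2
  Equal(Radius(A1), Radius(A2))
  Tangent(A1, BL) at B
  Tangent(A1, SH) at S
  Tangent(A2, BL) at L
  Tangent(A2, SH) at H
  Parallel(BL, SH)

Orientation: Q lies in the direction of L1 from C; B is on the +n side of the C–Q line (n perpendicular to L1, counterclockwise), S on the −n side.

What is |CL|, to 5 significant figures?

51.689

Tangency of A1 to both parallel lines with radius 14.2 puts B and S at C ± 14.2·n: B = (3.4112, 13.784), S = (-3.4112, -13.784). Equal radii place L and H the same way about Q: L = Q + 14.2·n = (51.656, 1.8448), H = Q − 14.2·n = (44.833, -25.724). Then |CL| = |L − C| = 51.689.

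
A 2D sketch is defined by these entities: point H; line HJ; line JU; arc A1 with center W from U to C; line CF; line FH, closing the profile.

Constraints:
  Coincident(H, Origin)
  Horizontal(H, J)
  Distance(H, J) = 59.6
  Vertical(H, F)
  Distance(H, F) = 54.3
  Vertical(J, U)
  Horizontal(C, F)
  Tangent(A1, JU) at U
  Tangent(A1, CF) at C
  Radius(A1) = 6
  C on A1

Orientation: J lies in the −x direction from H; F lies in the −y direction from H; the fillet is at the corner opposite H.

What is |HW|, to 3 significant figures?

72.2

H is at the origin; H and J share the same y with |HJ| = 59.6 and J on the −x side, so J = (-59.6, 0.00). HF is vertical with |HF| = 54.3 and F on the −y side, so F = (0.00, -54.3). The virtual corner opposite H is at (-59.6, -54.3). A1 meets JU tangentially, so WU is at right angles to JU and tangency of A1 to CF means the radius WC is perpendicular to CF, with radius 6.0, so the center W sits 6.0 in from both sides at W = (-53.6, -48.3). Then |HW| = |W − H| = 72.2.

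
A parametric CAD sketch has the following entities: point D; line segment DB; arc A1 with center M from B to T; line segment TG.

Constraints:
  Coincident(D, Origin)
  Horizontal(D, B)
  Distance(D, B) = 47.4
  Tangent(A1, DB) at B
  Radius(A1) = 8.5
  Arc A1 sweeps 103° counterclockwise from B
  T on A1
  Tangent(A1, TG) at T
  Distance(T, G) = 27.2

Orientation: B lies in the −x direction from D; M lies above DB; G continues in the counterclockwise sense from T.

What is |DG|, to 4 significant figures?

58.39

D is at the origin; D and B share the same y with |DB| = 47.4 and B on the −x side, so B = (-47.40, 0.000). The tangent condition forces MB to be normal to DB, so M = B + (0, 8.5) = (-47.40, 8.500). On A1, B sits at bearing -90° from M; a 103° counterclockwise sweep puts T at bearing 13°, so T = M + 8.5·(cos 13°, sin 13°) = (-39.12, 10.41). The tangent condition forces MT to be normal to TG, so TG runs along (−sin 13°, cos 13°); with |TG| = 27.2, G = (-45.24, 36.91). Then |DG| = |G − D| = 58.39.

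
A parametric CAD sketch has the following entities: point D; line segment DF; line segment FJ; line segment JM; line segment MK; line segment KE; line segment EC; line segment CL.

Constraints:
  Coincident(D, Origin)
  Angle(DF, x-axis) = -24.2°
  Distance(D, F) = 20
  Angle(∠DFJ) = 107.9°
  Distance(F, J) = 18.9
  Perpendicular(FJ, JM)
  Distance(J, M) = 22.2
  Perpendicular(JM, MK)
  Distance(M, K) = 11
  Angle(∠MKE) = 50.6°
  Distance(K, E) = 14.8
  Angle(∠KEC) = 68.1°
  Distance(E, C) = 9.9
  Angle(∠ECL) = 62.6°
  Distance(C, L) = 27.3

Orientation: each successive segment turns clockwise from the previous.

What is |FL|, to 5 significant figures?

20.741

D is at the origin; DF runs at -24.2° with length 20.0, so F = (18.242, -8.1985). ∠DFJ = 107.9° gives FJ at -96.300° from the x-axis; with |FJ| = 18.9, J = (16.168, -26.984). The perpendicularity gives JM at right angles to FJ, so JM runs at 173.70°; with |JM| = 22.2, M = (-5.8975, -24.548). JM is perpendicular to MK, so MK runs at 83.700°; with |MK| = 11.0, K = (-4.6904, -13.615). ∠MKE = 50.6° gives KE at -45.700° from the x-axis; with |KE| = 14.8, E = (5.6461, -24.207). ∠KEC = 68.1° gives EC at -157.60° from the x-axis; with |EC| = 9.9, C = (-3.5069, -27.979). ∠ECL = 62.6° gives CL at 85.000° from the x-axis; with |CL| = 27.3, L = (-1.1275, -0.78338). Then |FL| = |L − F| = 20.741.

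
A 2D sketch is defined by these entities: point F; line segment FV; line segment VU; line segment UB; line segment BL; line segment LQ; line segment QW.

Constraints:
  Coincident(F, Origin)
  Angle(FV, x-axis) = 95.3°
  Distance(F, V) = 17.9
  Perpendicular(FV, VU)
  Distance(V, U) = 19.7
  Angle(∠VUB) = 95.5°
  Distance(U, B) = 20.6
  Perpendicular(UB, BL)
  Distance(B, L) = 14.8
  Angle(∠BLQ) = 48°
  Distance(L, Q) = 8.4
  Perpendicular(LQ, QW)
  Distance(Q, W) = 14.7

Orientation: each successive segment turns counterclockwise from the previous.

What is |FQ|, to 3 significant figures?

12.2

The perpendicularity gives BL at right angles to UB, so BL runs at -0.200°; with |BL| = 14.8, L = (-6.54, -4.65). ∠BLQ = 48.0° gives LQ at 132° from the x-axis; with |LQ| = 8.4, Q = (-12.1, 1.61). Then |FQ| = |Q − F| = 12.2.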